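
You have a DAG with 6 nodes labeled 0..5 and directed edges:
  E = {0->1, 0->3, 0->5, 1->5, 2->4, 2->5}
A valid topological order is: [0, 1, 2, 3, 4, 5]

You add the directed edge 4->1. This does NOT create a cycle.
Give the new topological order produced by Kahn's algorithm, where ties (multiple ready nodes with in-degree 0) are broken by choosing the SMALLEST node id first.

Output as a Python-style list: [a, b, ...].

Old toposort: [0, 1, 2, 3, 4, 5]
Added edge: 4->1
Position of 4 (4) > position of 1 (1). Must reorder: 4 must now come before 1.
Run Kahn's algorithm (break ties by smallest node id):
  initial in-degrees: [0, 2, 0, 1, 1, 3]
  ready (indeg=0): [0, 2]
  pop 0: indeg[1]->1; indeg[3]->0; indeg[5]->2 | ready=[2, 3] | order so far=[0]
  pop 2: indeg[4]->0; indeg[5]->1 | ready=[3, 4] | order so far=[0, 2]
  pop 3: no out-edges | ready=[4] | order so far=[0, 2, 3]
  pop 4: indeg[1]->0 | ready=[1] | order so far=[0, 2, 3, 4]
  pop 1: indeg[5]->0 | ready=[5] | order so far=[0, 2, 3, 4, 1]
  pop 5: no out-edges | ready=[] | order so far=[0, 2, 3, 4, 1, 5]
  Result: [0, 2, 3, 4, 1, 5]

Answer: [0, 2, 3, 4, 1, 5]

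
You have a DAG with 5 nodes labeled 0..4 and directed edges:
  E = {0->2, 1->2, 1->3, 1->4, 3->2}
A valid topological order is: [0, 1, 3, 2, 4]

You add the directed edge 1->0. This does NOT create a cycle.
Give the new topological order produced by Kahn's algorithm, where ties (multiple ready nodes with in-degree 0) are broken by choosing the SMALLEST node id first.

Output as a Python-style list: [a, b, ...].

Answer: [1, 0, 3, 2, 4]

Derivation:
Old toposort: [0, 1, 3, 2, 4]
Added edge: 1->0
Position of 1 (1) > position of 0 (0). Must reorder: 1 must now come before 0.
Run Kahn's algorithm (break ties by smallest node id):
  initial in-degrees: [1, 0, 3, 1, 1]
  ready (indeg=0): [1]
  pop 1: indeg[0]->0; indeg[2]->2; indeg[3]->0; indeg[4]->0 | ready=[0, 3, 4] | order so far=[1]
  pop 0: indeg[2]->1 | ready=[3, 4] | order so far=[1, 0]
  pop 3: indeg[2]->0 | ready=[2, 4] | order so far=[1, 0, 3]
  pop 2: no out-edges | ready=[4] | order so far=[1, 0, 3, 2]
  pop 4: no out-edges | ready=[] | order so far=[1, 0, 3, 2, 4]
  Result: [1, 0, 3, 2, 4]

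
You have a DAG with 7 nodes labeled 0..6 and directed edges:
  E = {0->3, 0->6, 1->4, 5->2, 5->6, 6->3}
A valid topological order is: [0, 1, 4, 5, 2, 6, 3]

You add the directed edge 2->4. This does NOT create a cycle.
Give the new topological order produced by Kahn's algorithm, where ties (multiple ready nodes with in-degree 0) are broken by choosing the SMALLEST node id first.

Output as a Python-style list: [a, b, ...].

Answer: [0, 1, 5, 2, 4, 6, 3]

Derivation:
Old toposort: [0, 1, 4, 5, 2, 6, 3]
Added edge: 2->4
Position of 2 (4) > position of 4 (2). Must reorder: 2 must now come before 4.
Run Kahn's algorithm (break ties by smallest node id):
  initial in-degrees: [0, 0, 1, 2, 2, 0, 2]
  ready (indeg=0): [0, 1, 5]
  pop 0: indeg[3]->1; indeg[6]->1 | ready=[1, 5] | order so far=[0]
  pop 1: indeg[4]->1 | ready=[5] | order so far=[0, 1]
  pop 5: indeg[2]->0; indeg[6]->0 | ready=[2, 6] | order so far=[0, 1, 5]
  pop 2: indeg[4]->0 | ready=[4, 6] | order so far=[0, 1, 5, 2]
  pop 4: no out-edges | ready=[6] | order so far=[0, 1, 5, 2, 4]
  pop 6: indeg[3]->0 | ready=[3] | order so far=[0, 1, 5, 2, 4, 6]
  pop 3: no out-edges | ready=[] | order so far=[0, 1, 5, 2, 4, 6, 3]
  Result: [0, 1, 5, 2, 4, 6, 3]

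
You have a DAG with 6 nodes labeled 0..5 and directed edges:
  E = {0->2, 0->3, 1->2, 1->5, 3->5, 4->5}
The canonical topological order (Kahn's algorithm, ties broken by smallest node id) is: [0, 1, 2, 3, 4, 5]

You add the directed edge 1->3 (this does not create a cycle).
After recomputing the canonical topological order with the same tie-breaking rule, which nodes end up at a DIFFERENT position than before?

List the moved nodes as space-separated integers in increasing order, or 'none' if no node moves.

Answer: none

Derivation:
Old toposort: [0, 1, 2, 3, 4, 5]
Added edge 1->3
Recompute Kahn (smallest-id tiebreak):
  initial in-degrees: [0, 0, 2, 2, 0, 3]
  ready (indeg=0): [0, 1, 4]
  pop 0: indeg[2]->1; indeg[3]->1 | ready=[1, 4] | order so far=[0]
  pop 1: indeg[2]->0; indeg[3]->0; indeg[5]->2 | ready=[2, 3, 4] | order so far=[0, 1]
  pop 2: no out-edges | ready=[3, 4] | order so far=[0, 1, 2]
  pop 3: indeg[5]->1 | ready=[4] | order so far=[0, 1, 2, 3]
  pop 4: indeg[5]->0 | ready=[5] | order so far=[0, 1, 2, 3, 4]
  pop 5: no out-edges | ready=[] | order so far=[0, 1, 2, 3, 4, 5]
New canonical toposort: [0, 1, 2, 3, 4, 5]
Compare positions:
  Node 0: index 0 -> 0 (same)
  Node 1: index 1 -> 1 (same)
  Node 2: index 2 -> 2 (same)
  Node 3: index 3 -> 3 (same)
  Node 4: index 4 -> 4 (same)
  Node 5: index 5 -> 5 (same)
Nodes that changed position: none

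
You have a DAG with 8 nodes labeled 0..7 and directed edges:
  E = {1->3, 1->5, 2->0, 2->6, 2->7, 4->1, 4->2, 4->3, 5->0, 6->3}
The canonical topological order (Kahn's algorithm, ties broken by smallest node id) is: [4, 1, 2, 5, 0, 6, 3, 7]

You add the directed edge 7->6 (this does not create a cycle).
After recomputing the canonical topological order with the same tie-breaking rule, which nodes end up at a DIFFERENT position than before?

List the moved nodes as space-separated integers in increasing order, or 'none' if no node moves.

Answer: 3 6 7

Derivation:
Old toposort: [4, 1, 2, 5, 0, 6, 3, 7]
Added edge 7->6
Recompute Kahn (smallest-id tiebreak):
  initial in-degrees: [2, 1, 1, 3, 0, 1, 2, 1]
  ready (indeg=0): [4]
  pop 4: indeg[1]->0; indeg[2]->0; indeg[3]->2 | ready=[1, 2] | order so far=[4]
  pop 1: indeg[3]->1; indeg[5]->0 | ready=[2, 5] | order so far=[4, 1]
  pop 2: indeg[0]->1; indeg[6]->1; indeg[7]->0 | ready=[5, 7] | order so far=[4, 1, 2]
  pop 5: indeg[0]->0 | ready=[0, 7] | order so far=[4, 1, 2, 5]
  pop 0: no out-edges | ready=[7] | order so far=[4, 1, 2, 5, 0]
  pop 7: indeg[6]->0 | ready=[6] | order so far=[4, 1, 2, 5, 0, 7]
  pop 6: indeg[3]->0 | ready=[3] | order so far=[4, 1, 2, 5, 0, 7, 6]
  pop 3: no out-edges | ready=[] | order so far=[4, 1, 2, 5, 0, 7, 6, 3]
New canonical toposort: [4, 1, 2, 5, 0, 7, 6, 3]
Compare positions:
  Node 0: index 4 -> 4 (same)
  Node 1: index 1 -> 1 (same)
  Node 2: index 2 -> 2 (same)
  Node 3: index 6 -> 7 (moved)
  Node 4: index 0 -> 0 (same)
  Node 5: index 3 -> 3 (same)
  Node 6: index 5 -> 6 (moved)
  Node 7: index 7 -> 5 (moved)
Nodes that changed position: 3 6 7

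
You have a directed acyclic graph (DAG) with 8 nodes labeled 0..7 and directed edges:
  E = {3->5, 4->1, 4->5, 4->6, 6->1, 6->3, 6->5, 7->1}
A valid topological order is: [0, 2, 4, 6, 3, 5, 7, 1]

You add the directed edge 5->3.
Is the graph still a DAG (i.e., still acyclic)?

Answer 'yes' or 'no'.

Given toposort: [0, 2, 4, 6, 3, 5, 7, 1]
Position of 5: index 5; position of 3: index 4
New edge 5->3: backward (u after v in old order)
Backward edge: old toposort is now invalid. Check if this creates a cycle.
Does 3 already reach 5? Reachable from 3: [3, 5]. YES -> cycle!
Still a DAG? no

Answer: no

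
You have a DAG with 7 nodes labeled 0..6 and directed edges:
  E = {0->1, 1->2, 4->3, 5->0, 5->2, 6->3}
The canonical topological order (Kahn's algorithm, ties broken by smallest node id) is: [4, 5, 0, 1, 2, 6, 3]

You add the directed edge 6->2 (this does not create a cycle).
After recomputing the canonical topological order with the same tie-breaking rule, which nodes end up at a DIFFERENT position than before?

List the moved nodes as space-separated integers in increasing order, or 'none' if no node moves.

Answer: 2 6

Derivation:
Old toposort: [4, 5, 0, 1, 2, 6, 3]
Added edge 6->2
Recompute Kahn (smallest-id tiebreak):
  initial in-degrees: [1, 1, 3, 2, 0, 0, 0]
  ready (indeg=0): [4, 5, 6]
  pop 4: indeg[3]->1 | ready=[5, 6] | order so far=[4]
  pop 5: indeg[0]->0; indeg[2]->2 | ready=[0, 6] | order so far=[4, 5]
  pop 0: indeg[1]->0 | ready=[1, 6] | order so far=[4, 5, 0]
  pop 1: indeg[2]->1 | ready=[6] | order so far=[4, 5, 0, 1]
  pop 6: indeg[2]->0; indeg[3]->0 | ready=[2, 3] | order so far=[4, 5, 0, 1, 6]
  pop 2: no out-edges | ready=[3] | order so far=[4, 5, 0, 1, 6, 2]
  pop 3: no out-edges | ready=[] | order so far=[4, 5, 0, 1, 6, 2, 3]
New canonical toposort: [4, 5, 0, 1, 6, 2, 3]
Compare positions:
  Node 0: index 2 -> 2 (same)
  Node 1: index 3 -> 3 (same)
  Node 2: index 4 -> 5 (moved)
  Node 3: index 6 -> 6 (same)
  Node 4: index 0 -> 0 (same)
  Node 5: index 1 -> 1 (same)
  Node 6: index 5 -> 4 (moved)
Nodes that changed position: 2 6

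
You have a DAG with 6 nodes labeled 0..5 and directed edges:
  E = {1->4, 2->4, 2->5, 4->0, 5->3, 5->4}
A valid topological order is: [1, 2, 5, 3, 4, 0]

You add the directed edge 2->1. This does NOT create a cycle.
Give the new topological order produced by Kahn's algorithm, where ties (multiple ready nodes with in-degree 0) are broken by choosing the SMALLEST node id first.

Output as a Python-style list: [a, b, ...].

Answer: [2, 1, 5, 3, 4, 0]

Derivation:
Old toposort: [1, 2, 5, 3, 4, 0]
Added edge: 2->1
Position of 2 (1) > position of 1 (0). Must reorder: 2 must now come before 1.
Run Kahn's algorithm (break ties by smallest node id):
  initial in-degrees: [1, 1, 0, 1, 3, 1]
  ready (indeg=0): [2]
  pop 2: indeg[1]->0; indeg[4]->2; indeg[5]->0 | ready=[1, 5] | order so far=[2]
  pop 1: indeg[4]->1 | ready=[5] | order so far=[2, 1]
  pop 5: indeg[3]->0; indeg[4]->0 | ready=[3, 4] | order so far=[2, 1, 5]
  pop 3: no out-edges | ready=[4] | order so far=[2, 1, 5, 3]
  pop 4: indeg[0]->0 | ready=[0] | order so far=[2, 1, 5, 3, 4]
  pop 0: no out-edges | ready=[] | order so far=[2, 1, 5, 3, 4, 0]
  Result: [2, 1, 5, 3, 4, 0]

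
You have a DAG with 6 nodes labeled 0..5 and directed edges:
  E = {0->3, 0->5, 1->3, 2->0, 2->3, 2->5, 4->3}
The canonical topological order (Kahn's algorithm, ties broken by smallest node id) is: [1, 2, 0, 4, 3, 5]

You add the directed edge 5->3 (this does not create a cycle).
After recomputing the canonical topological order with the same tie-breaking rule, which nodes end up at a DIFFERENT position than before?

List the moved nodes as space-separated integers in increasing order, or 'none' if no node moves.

Old toposort: [1, 2, 0, 4, 3, 5]
Added edge 5->3
Recompute Kahn (smallest-id tiebreak):
  initial in-degrees: [1, 0, 0, 5, 0, 2]
  ready (indeg=0): [1, 2, 4]
  pop 1: indeg[3]->4 | ready=[2, 4] | order so far=[1]
  pop 2: indeg[0]->0; indeg[3]->3; indeg[5]->1 | ready=[0, 4] | order so far=[1, 2]
  pop 0: indeg[3]->2; indeg[5]->0 | ready=[4, 5] | order so far=[1, 2, 0]
  pop 4: indeg[3]->1 | ready=[5] | order so far=[1, 2, 0, 4]
  pop 5: indeg[3]->0 | ready=[3] | order so far=[1, 2, 0, 4, 5]
  pop 3: no out-edges | ready=[] | order so far=[1, 2, 0, 4, 5, 3]
New canonical toposort: [1, 2, 0, 4, 5, 3]
Compare positions:
  Node 0: index 2 -> 2 (same)
  Node 1: index 0 -> 0 (same)
  Node 2: index 1 -> 1 (same)
  Node 3: index 4 -> 5 (moved)
  Node 4: index 3 -> 3 (same)
  Node 5: index 5 -> 4 (moved)
Nodes that changed position: 3 5

Answer: 3 5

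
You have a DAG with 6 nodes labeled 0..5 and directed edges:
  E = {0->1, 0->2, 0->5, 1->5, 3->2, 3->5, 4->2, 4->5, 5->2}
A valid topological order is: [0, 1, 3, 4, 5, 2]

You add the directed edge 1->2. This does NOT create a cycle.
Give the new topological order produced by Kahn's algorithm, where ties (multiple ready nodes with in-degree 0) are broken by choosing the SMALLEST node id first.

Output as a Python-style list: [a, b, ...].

Answer: [0, 1, 3, 4, 5, 2]

Derivation:
Old toposort: [0, 1, 3, 4, 5, 2]
Added edge: 1->2
Position of 1 (1) < position of 2 (5). Old order still valid.
Run Kahn's algorithm (break ties by smallest node id):
  initial in-degrees: [0, 1, 5, 0, 0, 4]
  ready (indeg=0): [0, 3, 4]
  pop 0: indeg[1]->0; indeg[2]->4; indeg[5]->3 | ready=[1, 3, 4] | order so far=[0]
  pop 1: indeg[2]->3; indeg[5]->2 | ready=[3, 4] | order so far=[0, 1]
  pop 3: indeg[2]->2; indeg[5]->1 | ready=[4] | order so far=[0, 1, 3]
  pop 4: indeg[2]->1; indeg[5]->0 | ready=[5] | order so far=[0, 1, 3, 4]
  pop 5: indeg[2]->0 | ready=[2] | order so far=[0, 1, 3, 4, 5]
  pop 2: no out-edges | ready=[] | order so far=[0, 1, 3, 4, 5, 2]
  Result: [0, 1, 3, 4, 5, 2]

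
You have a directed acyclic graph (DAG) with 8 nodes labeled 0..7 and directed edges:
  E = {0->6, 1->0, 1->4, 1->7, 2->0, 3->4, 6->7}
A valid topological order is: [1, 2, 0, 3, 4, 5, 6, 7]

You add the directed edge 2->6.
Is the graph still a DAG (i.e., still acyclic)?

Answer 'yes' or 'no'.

Given toposort: [1, 2, 0, 3, 4, 5, 6, 7]
Position of 2: index 1; position of 6: index 6
New edge 2->6: forward
Forward edge: respects the existing order. Still a DAG, same toposort still valid.
Still a DAG? yes

Answer: yes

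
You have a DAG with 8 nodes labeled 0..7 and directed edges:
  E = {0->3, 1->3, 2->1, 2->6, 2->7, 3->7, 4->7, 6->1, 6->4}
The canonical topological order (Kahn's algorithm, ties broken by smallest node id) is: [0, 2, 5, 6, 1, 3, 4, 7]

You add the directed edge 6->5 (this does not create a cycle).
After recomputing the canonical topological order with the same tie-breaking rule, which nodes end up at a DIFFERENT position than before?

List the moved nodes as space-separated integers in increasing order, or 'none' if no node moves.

Answer: 1 3 4 5 6

Derivation:
Old toposort: [0, 2, 5, 6, 1, 3, 4, 7]
Added edge 6->5
Recompute Kahn (smallest-id tiebreak):
  initial in-degrees: [0, 2, 0, 2, 1, 1, 1, 3]
  ready (indeg=0): [0, 2]
  pop 0: indeg[3]->1 | ready=[2] | order so far=[0]
  pop 2: indeg[1]->1; indeg[6]->0; indeg[7]->2 | ready=[6] | order so far=[0, 2]
  pop 6: indeg[1]->0; indeg[4]->0; indeg[5]->0 | ready=[1, 4, 5] | order so far=[0, 2, 6]
  pop 1: indeg[3]->0 | ready=[3, 4, 5] | order so far=[0, 2, 6, 1]
  pop 3: indeg[7]->1 | ready=[4, 5] | order so far=[0, 2, 6, 1, 3]
  pop 4: indeg[7]->0 | ready=[5, 7] | order so far=[0, 2, 6, 1, 3, 4]
  pop 5: no out-edges | ready=[7] | order so far=[0, 2, 6, 1, 3, 4, 5]
  pop 7: no out-edges | ready=[] | order so far=[0, 2, 6, 1, 3, 4, 5, 7]
New canonical toposort: [0, 2, 6, 1, 3, 4, 5, 7]
Compare positions:
  Node 0: index 0 -> 0 (same)
  Node 1: index 4 -> 3 (moved)
  Node 2: index 1 -> 1 (same)
  Node 3: index 5 -> 4 (moved)
  Node 4: index 6 -> 5 (moved)
  Node 5: index 2 -> 6 (moved)
  Node 6: index 3 -> 2 (moved)
  Node 7: index 7 -> 7 (same)
Nodes that changed position: 1 3 4 5 6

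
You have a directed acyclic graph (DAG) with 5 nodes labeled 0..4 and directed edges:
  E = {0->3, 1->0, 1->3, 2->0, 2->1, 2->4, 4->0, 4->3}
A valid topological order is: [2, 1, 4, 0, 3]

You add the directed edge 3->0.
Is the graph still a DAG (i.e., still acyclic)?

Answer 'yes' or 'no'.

Given toposort: [2, 1, 4, 0, 3]
Position of 3: index 4; position of 0: index 3
New edge 3->0: backward (u after v in old order)
Backward edge: old toposort is now invalid. Check if this creates a cycle.
Does 0 already reach 3? Reachable from 0: [0, 3]. YES -> cycle!
Still a DAG? no

Answer: no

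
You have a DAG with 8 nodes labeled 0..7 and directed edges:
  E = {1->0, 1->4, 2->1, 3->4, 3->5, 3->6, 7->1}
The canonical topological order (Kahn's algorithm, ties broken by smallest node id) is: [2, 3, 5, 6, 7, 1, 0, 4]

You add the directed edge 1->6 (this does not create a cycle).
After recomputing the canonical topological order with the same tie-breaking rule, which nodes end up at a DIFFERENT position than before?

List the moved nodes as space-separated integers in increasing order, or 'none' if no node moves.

Old toposort: [2, 3, 5, 6, 7, 1, 0, 4]
Added edge 1->6
Recompute Kahn (smallest-id tiebreak):
  initial in-degrees: [1, 2, 0, 0, 2, 1, 2, 0]
  ready (indeg=0): [2, 3, 7]
  pop 2: indeg[1]->1 | ready=[3, 7] | order so far=[2]
  pop 3: indeg[4]->1; indeg[5]->0; indeg[6]->1 | ready=[5, 7] | order so far=[2, 3]
  pop 5: no out-edges | ready=[7] | order so far=[2, 3, 5]
  pop 7: indeg[1]->0 | ready=[1] | order so far=[2, 3, 5, 7]
  pop 1: indeg[0]->0; indeg[4]->0; indeg[6]->0 | ready=[0, 4, 6] | order so far=[2, 3, 5, 7, 1]
  pop 0: no out-edges | ready=[4, 6] | order so far=[2, 3, 5, 7, 1, 0]
  pop 4: no out-edges | ready=[6] | order so far=[2, 3, 5, 7, 1, 0, 4]
  pop 6: no out-edges | ready=[] | order so far=[2, 3, 5, 7, 1, 0, 4, 6]
New canonical toposort: [2, 3, 5, 7, 1, 0, 4, 6]
Compare positions:
  Node 0: index 6 -> 5 (moved)
  Node 1: index 5 -> 4 (moved)
  Node 2: index 0 -> 0 (same)
  Node 3: index 1 -> 1 (same)
  Node 4: index 7 -> 6 (moved)
  Node 5: index 2 -> 2 (same)
  Node 6: index 3 -> 7 (moved)
  Node 7: index 4 -> 3 (moved)
Nodes that changed position: 0 1 4 6 7

Answer: 0 1 4 6 7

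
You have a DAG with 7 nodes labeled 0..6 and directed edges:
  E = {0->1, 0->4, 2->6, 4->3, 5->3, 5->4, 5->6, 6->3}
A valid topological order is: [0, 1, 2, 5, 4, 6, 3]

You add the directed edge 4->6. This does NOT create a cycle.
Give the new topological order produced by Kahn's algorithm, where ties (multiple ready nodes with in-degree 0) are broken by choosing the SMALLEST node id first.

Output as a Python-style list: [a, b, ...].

Answer: [0, 1, 2, 5, 4, 6, 3]

Derivation:
Old toposort: [0, 1, 2, 5, 4, 6, 3]
Added edge: 4->6
Position of 4 (4) < position of 6 (5). Old order still valid.
Run Kahn's algorithm (break ties by smallest node id):
  initial in-degrees: [0, 1, 0, 3, 2, 0, 3]
  ready (indeg=0): [0, 2, 5]
  pop 0: indeg[1]->0; indeg[4]->1 | ready=[1, 2, 5] | order so far=[0]
  pop 1: no out-edges | ready=[2, 5] | order so far=[0, 1]
  pop 2: indeg[6]->2 | ready=[5] | order so far=[0, 1, 2]
  pop 5: indeg[3]->2; indeg[4]->0; indeg[6]->1 | ready=[4] | order so far=[0, 1, 2, 5]
  pop 4: indeg[3]->1; indeg[6]->0 | ready=[6] | order so far=[0, 1, 2, 5, 4]
  pop 6: indeg[3]->0 | ready=[3] | order so far=[0, 1, 2, 5, 4, 6]
  pop 3: no out-edges | ready=[] | order so far=[0, 1, 2, 5, 4, 6, 3]
  Result: [0, 1, 2, 5, 4, 6, 3]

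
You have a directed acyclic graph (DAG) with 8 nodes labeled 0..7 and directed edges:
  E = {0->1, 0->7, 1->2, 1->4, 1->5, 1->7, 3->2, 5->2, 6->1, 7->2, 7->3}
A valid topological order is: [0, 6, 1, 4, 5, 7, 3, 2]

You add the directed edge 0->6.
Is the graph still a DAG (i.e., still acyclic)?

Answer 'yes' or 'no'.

Answer: yes

Derivation:
Given toposort: [0, 6, 1, 4, 5, 7, 3, 2]
Position of 0: index 0; position of 6: index 1
New edge 0->6: forward
Forward edge: respects the existing order. Still a DAG, same toposort still valid.
Still a DAG? yes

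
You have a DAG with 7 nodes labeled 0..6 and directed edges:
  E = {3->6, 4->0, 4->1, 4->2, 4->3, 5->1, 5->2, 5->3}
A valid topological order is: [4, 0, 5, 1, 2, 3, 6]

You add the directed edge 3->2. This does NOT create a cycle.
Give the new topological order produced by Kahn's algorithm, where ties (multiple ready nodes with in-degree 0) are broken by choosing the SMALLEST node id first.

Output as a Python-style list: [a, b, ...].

Old toposort: [4, 0, 5, 1, 2, 3, 6]
Added edge: 3->2
Position of 3 (5) > position of 2 (4). Must reorder: 3 must now come before 2.
Run Kahn's algorithm (break ties by smallest node id):
  initial in-degrees: [1, 2, 3, 2, 0, 0, 1]
  ready (indeg=0): [4, 5]
  pop 4: indeg[0]->0; indeg[1]->1; indeg[2]->2; indeg[3]->1 | ready=[0, 5] | order so far=[4]
  pop 0: no out-edges | ready=[5] | order so far=[4, 0]
  pop 5: indeg[1]->0; indeg[2]->1; indeg[3]->0 | ready=[1, 3] | order so far=[4, 0, 5]
  pop 1: no out-edges | ready=[3] | order so far=[4, 0, 5, 1]
  pop 3: indeg[2]->0; indeg[6]->0 | ready=[2, 6] | order so far=[4, 0, 5, 1, 3]
  pop 2: no out-edges | ready=[6] | order so far=[4, 0, 5, 1, 3, 2]
  pop 6: no out-edges | ready=[] | order so far=[4, 0, 5, 1, 3, 2, 6]
  Result: [4, 0, 5, 1, 3, 2, 6]

Answer: [4, 0, 5, 1, 3, 2, 6]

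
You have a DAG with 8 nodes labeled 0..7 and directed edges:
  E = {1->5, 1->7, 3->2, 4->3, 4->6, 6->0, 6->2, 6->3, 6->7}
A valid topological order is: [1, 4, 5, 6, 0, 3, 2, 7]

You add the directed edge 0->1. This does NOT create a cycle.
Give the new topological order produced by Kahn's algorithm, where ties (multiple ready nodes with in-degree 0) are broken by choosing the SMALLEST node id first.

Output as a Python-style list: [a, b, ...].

Old toposort: [1, 4, 5, 6, 0, 3, 2, 7]
Added edge: 0->1
Position of 0 (4) > position of 1 (0). Must reorder: 0 must now come before 1.
Run Kahn's algorithm (break ties by smallest node id):
  initial in-degrees: [1, 1, 2, 2, 0, 1, 1, 2]
  ready (indeg=0): [4]
  pop 4: indeg[3]->1; indeg[6]->0 | ready=[6] | order so far=[4]
  pop 6: indeg[0]->0; indeg[2]->1; indeg[3]->0; indeg[7]->1 | ready=[0, 3] | order so far=[4, 6]
  pop 0: indeg[1]->0 | ready=[1, 3] | order so far=[4, 6, 0]
  pop 1: indeg[5]->0; indeg[7]->0 | ready=[3, 5, 7] | order so far=[4, 6, 0, 1]
  pop 3: indeg[2]->0 | ready=[2, 5, 7] | order so far=[4, 6, 0, 1, 3]
  pop 2: no out-edges | ready=[5, 7] | order so far=[4, 6, 0, 1, 3, 2]
  pop 5: no out-edges | ready=[7] | order so far=[4, 6, 0, 1, 3, 2, 5]
  pop 7: no out-edges | ready=[] | order so far=[4, 6, 0, 1, 3, 2, 5, 7]
  Result: [4, 6, 0, 1, 3, 2, 5, 7]

Answer: [4, 6, 0, 1, 3, 2, 5, 7]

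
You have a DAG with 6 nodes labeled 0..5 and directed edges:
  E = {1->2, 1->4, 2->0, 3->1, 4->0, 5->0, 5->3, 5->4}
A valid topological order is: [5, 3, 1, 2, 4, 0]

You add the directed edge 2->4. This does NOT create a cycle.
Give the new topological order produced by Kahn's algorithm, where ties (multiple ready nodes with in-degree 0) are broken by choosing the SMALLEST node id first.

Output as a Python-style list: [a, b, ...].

Answer: [5, 3, 1, 2, 4, 0]

Derivation:
Old toposort: [5, 3, 1, 2, 4, 0]
Added edge: 2->4
Position of 2 (3) < position of 4 (4). Old order still valid.
Run Kahn's algorithm (break ties by smallest node id):
  initial in-degrees: [3, 1, 1, 1, 3, 0]
  ready (indeg=0): [5]
  pop 5: indeg[0]->2; indeg[3]->0; indeg[4]->2 | ready=[3] | order so far=[5]
  pop 3: indeg[1]->0 | ready=[1] | order so far=[5, 3]
  pop 1: indeg[2]->0; indeg[4]->1 | ready=[2] | order so far=[5, 3, 1]
  pop 2: indeg[0]->1; indeg[4]->0 | ready=[4] | order so far=[5, 3, 1, 2]
  pop 4: indeg[0]->0 | ready=[0] | order so far=[5, 3, 1, 2, 4]
  pop 0: no out-edges | ready=[] | order so far=[5, 3, 1, 2, 4, 0]
  Result: [5, 3, 1, 2, 4, 0]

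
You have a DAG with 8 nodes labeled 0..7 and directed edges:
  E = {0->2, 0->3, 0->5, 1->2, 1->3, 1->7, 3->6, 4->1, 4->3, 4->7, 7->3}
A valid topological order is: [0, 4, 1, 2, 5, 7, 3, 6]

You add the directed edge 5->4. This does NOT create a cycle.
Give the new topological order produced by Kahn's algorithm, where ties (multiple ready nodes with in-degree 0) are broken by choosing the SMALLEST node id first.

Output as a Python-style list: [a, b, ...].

Old toposort: [0, 4, 1, 2, 5, 7, 3, 6]
Added edge: 5->4
Position of 5 (4) > position of 4 (1). Must reorder: 5 must now come before 4.
Run Kahn's algorithm (break ties by smallest node id):
  initial in-degrees: [0, 1, 2, 4, 1, 1, 1, 2]
  ready (indeg=0): [0]
  pop 0: indeg[2]->1; indeg[3]->3; indeg[5]->0 | ready=[5] | order so far=[0]
  pop 5: indeg[4]->0 | ready=[4] | order so far=[0, 5]
  pop 4: indeg[1]->0; indeg[3]->2; indeg[7]->1 | ready=[1] | order so far=[0, 5, 4]
  pop 1: indeg[2]->0; indeg[3]->1; indeg[7]->0 | ready=[2, 7] | order so far=[0, 5, 4, 1]
  pop 2: no out-edges | ready=[7] | order so far=[0, 5, 4, 1, 2]
  pop 7: indeg[3]->0 | ready=[3] | order so far=[0, 5, 4, 1, 2, 7]
  pop 3: indeg[6]->0 | ready=[6] | order so far=[0, 5, 4, 1, 2, 7, 3]
  pop 6: no out-edges | ready=[] | order so far=[0, 5, 4, 1, 2, 7, 3, 6]
  Result: [0, 5, 4, 1, 2, 7, 3, 6]

Answer: [0, 5, 4, 1, 2, 7, 3, 6]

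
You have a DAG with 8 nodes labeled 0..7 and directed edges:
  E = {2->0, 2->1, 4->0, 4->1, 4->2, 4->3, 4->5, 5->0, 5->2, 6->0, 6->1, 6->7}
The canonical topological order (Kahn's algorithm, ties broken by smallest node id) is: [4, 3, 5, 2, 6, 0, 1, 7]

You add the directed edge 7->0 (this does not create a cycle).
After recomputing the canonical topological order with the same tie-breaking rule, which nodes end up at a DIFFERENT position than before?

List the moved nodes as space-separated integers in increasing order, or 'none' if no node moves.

Answer: 0 1 7

Derivation:
Old toposort: [4, 3, 5, 2, 6, 0, 1, 7]
Added edge 7->0
Recompute Kahn (smallest-id tiebreak):
  initial in-degrees: [5, 3, 2, 1, 0, 1, 0, 1]
  ready (indeg=0): [4, 6]
  pop 4: indeg[0]->4; indeg[1]->2; indeg[2]->1; indeg[3]->0; indeg[5]->0 | ready=[3, 5, 6] | order so far=[4]
  pop 3: no out-edges | ready=[5, 6] | order so far=[4, 3]
  pop 5: indeg[0]->3; indeg[2]->0 | ready=[2, 6] | order so far=[4, 3, 5]
  pop 2: indeg[0]->2; indeg[1]->1 | ready=[6] | order so far=[4, 3, 5, 2]
  pop 6: indeg[0]->1; indeg[1]->0; indeg[7]->0 | ready=[1, 7] | order so far=[4, 3, 5, 2, 6]
  pop 1: no out-edges | ready=[7] | order so far=[4, 3, 5, 2, 6, 1]
  pop 7: indeg[0]->0 | ready=[0] | order so far=[4, 3, 5, 2, 6, 1, 7]
  pop 0: no out-edges | ready=[] | order so far=[4, 3, 5, 2, 6, 1, 7, 0]
New canonical toposort: [4, 3, 5, 2, 6, 1, 7, 0]
Compare positions:
  Node 0: index 5 -> 7 (moved)
  Node 1: index 6 -> 5 (moved)
  Node 2: index 3 -> 3 (same)
  Node 3: index 1 -> 1 (same)
  Node 4: index 0 -> 0 (same)
  Node 5: index 2 -> 2 (same)
  Node 6: index 4 -> 4 (same)
  Node 7: index 7 -> 6 (moved)
Nodes that changed position: 0 1 7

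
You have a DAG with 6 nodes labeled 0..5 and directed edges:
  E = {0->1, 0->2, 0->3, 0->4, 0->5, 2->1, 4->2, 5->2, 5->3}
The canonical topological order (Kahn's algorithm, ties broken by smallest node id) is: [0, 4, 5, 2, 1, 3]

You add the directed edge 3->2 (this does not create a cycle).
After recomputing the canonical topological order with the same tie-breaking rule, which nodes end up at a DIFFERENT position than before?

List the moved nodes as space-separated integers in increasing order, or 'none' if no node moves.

Old toposort: [0, 4, 5, 2, 1, 3]
Added edge 3->2
Recompute Kahn (smallest-id tiebreak):
  initial in-degrees: [0, 2, 4, 2, 1, 1]
  ready (indeg=0): [0]
  pop 0: indeg[1]->1; indeg[2]->3; indeg[3]->1; indeg[4]->0; indeg[5]->0 | ready=[4, 5] | order so far=[0]
  pop 4: indeg[2]->2 | ready=[5] | order so far=[0, 4]
  pop 5: indeg[2]->1; indeg[3]->0 | ready=[3] | order so far=[0, 4, 5]
  pop 3: indeg[2]->0 | ready=[2] | order so far=[0, 4, 5, 3]
  pop 2: indeg[1]->0 | ready=[1] | order so far=[0, 4, 5, 3, 2]
  pop 1: no out-edges | ready=[] | order so far=[0, 4, 5, 3, 2, 1]
New canonical toposort: [0, 4, 5, 3, 2, 1]
Compare positions:
  Node 0: index 0 -> 0 (same)
  Node 1: index 4 -> 5 (moved)
  Node 2: index 3 -> 4 (moved)
  Node 3: index 5 -> 3 (moved)
  Node 4: index 1 -> 1 (same)
  Node 5: index 2 -> 2 (same)
Nodes that changed position: 1 2 3

Answer: 1 2 3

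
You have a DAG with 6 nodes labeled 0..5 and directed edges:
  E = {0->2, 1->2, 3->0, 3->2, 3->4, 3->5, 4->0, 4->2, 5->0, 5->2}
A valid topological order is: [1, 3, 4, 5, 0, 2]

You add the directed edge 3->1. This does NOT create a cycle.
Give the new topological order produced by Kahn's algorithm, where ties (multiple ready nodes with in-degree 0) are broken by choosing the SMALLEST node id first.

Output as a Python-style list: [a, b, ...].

Old toposort: [1, 3, 4, 5, 0, 2]
Added edge: 3->1
Position of 3 (1) > position of 1 (0). Must reorder: 3 must now come before 1.
Run Kahn's algorithm (break ties by smallest node id):
  initial in-degrees: [3, 1, 5, 0, 1, 1]
  ready (indeg=0): [3]
  pop 3: indeg[0]->2; indeg[1]->0; indeg[2]->4; indeg[4]->0; indeg[5]->0 | ready=[1, 4, 5] | order so far=[3]
  pop 1: indeg[2]->3 | ready=[4, 5] | order so far=[3, 1]
  pop 4: indeg[0]->1; indeg[2]->2 | ready=[5] | order so far=[3, 1, 4]
  pop 5: indeg[0]->0; indeg[2]->1 | ready=[0] | order so far=[3, 1, 4, 5]
  pop 0: indeg[2]->0 | ready=[2] | order so far=[3, 1, 4, 5, 0]
  pop 2: no out-edges | ready=[] | order so far=[3, 1, 4, 5, 0, 2]
  Result: [3, 1, 4, 5, 0, 2]

Answer: [3, 1, 4, 5, 0, 2]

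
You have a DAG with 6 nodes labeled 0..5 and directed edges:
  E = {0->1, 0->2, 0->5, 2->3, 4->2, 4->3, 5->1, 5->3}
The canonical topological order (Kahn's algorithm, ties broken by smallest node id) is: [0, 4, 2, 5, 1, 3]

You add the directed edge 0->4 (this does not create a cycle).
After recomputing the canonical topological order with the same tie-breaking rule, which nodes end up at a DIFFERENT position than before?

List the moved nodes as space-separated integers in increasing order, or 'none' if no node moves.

Old toposort: [0, 4, 2, 5, 1, 3]
Added edge 0->4
Recompute Kahn (smallest-id tiebreak):
  initial in-degrees: [0, 2, 2, 3, 1, 1]
  ready (indeg=0): [0]
  pop 0: indeg[1]->1; indeg[2]->1; indeg[4]->0; indeg[5]->0 | ready=[4, 5] | order so far=[0]
  pop 4: indeg[2]->0; indeg[3]->2 | ready=[2, 5] | order so far=[0, 4]
  pop 2: indeg[3]->1 | ready=[5] | order so far=[0, 4, 2]
  pop 5: indeg[1]->0; indeg[3]->0 | ready=[1, 3] | order so far=[0, 4, 2, 5]
  pop 1: no out-edges | ready=[3] | order so far=[0, 4, 2, 5, 1]
  pop 3: no out-edges | ready=[] | order so far=[0, 4, 2, 5, 1, 3]
New canonical toposort: [0, 4, 2, 5, 1, 3]
Compare positions:
  Node 0: index 0 -> 0 (same)
  Node 1: index 4 -> 4 (same)
  Node 2: index 2 -> 2 (same)
  Node 3: index 5 -> 5 (same)
  Node 4: index 1 -> 1 (same)
  Node 5: index 3 -> 3 (same)
Nodes that changed position: none

Answer: none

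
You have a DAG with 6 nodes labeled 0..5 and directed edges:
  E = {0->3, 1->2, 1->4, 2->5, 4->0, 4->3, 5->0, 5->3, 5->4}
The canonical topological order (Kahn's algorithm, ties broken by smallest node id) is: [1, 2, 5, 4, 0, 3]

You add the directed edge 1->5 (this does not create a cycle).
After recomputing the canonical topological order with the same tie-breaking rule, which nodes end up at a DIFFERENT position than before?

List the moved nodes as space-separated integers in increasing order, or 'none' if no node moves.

Answer: none

Derivation:
Old toposort: [1, 2, 5, 4, 0, 3]
Added edge 1->5
Recompute Kahn (smallest-id tiebreak):
  initial in-degrees: [2, 0, 1, 3, 2, 2]
  ready (indeg=0): [1]
  pop 1: indeg[2]->0; indeg[4]->1; indeg[5]->1 | ready=[2] | order so far=[1]
  pop 2: indeg[5]->0 | ready=[5] | order so far=[1, 2]
  pop 5: indeg[0]->1; indeg[3]->2; indeg[4]->0 | ready=[4] | order so far=[1, 2, 5]
  pop 4: indeg[0]->0; indeg[3]->1 | ready=[0] | order so far=[1, 2, 5, 4]
  pop 0: indeg[3]->0 | ready=[3] | order so far=[1, 2, 5, 4, 0]
  pop 3: no out-edges | ready=[] | order so far=[1, 2, 5, 4, 0, 3]
New canonical toposort: [1, 2, 5, 4, 0, 3]
Compare positions:
  Node 0: index 4 -> 4 (same)
  Node 1: index 0 -> 0 (same)
  Node 2: index 1 -> 1 (same)
  Node 3: index 5 -> 5 (same)
  Node 4: index 3 -> 3 (same)
  Node 5: index 2 -> 2 (same)
Nodes that changed position: none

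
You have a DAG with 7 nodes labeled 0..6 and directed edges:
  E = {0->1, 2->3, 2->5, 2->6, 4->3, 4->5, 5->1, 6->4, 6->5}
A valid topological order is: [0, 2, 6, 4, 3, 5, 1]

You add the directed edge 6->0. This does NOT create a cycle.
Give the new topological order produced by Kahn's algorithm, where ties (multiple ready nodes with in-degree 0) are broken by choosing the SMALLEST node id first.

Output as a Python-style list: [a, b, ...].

Old toposort: [0, 2, 6, 4, 3, 5, 1]
Added edge: 6->0
Position of 6 (2) > position of 0 (0). Must reorder: 6 must now come before 0.
Run Kahn's algorithm (break ties by smallest node id):
  initial in-degrees: [1, 2, 0, 2, 1, 3, 1]
  ready (indeg=0): [2]
  pop 2: indeg[3]->1; indeg[5]->2; indeg[6]->0 | ready=[6] | order so far=[2]
  pop 6: indeg[0]->0; indeg[4]->0; indeg[5]->1 | ready=[0, 4] | order so far=[2, 6]
  pop 0: indeg[1]->1 | ready=[4] | order so far=[2, 6, 0]
  pop 4: indeg[3]->0; indeg[5]->0 | ready=[3, 5] | order so far=[2, 6, 0, 4]
  pop 3: no out-edges | ready=[5] | order so far=[2, 6, 0, 4, 3]
  pop 5: indeg[1]->0 | ready=[1] | order so far=[2, 6, 0, 4, 3, 5]
  pop 1: no out-edges | ready=[] | order so far=[2, 6, 0, 4, 3, 5, 1]
  Result: [2, 6, 0, 4, 3, 5, 1]

Answer: [2, 6, 0, 4, 3, 5, 1]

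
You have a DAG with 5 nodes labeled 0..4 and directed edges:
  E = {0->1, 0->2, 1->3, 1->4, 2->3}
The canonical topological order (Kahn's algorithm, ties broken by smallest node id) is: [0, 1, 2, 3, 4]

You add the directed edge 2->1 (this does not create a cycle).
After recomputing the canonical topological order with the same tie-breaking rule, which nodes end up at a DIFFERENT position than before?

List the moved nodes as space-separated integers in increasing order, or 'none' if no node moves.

Answer: 1 2

Derivation:
Old toposort: [0, 1, 2, 3, 4]
Added edge 2->1
Recompute Kahn (smallest-id tiebreak):
  initial in-degrees: [0, 2, 1, 2, 1]
  ready (indeg=0): [0]
  pop 0: indeg[1]->1; indeg[2]->0 | ready=[2] | order so far=[0]
  pop 2: indeg[1]->0; indeg[3]->1 | ready=[1] | order so far=[0, 2]
  pop 1: indeg[3]->0; indeg[4]->0 | ready=[3, 4] | order so far=[0, 2, 1]
  pop 3: no out-edges | ready=[4] | order so far=[0, 2, 1, 3]
  pop 4: no out-edges | ready=[] | order so far=[0, 2, 1, 3, 4]
New canonical toposort: [0, 2, 1, 3, 4]
Compare positions:
  Node 0: index 0 -> 0 (same)
  Node 1: index 1 -> 2 (moved)
  Node 2: index 2 -> 1 (moved)
  Node 3: index 3 -> 3 (same)
  Node 4: index 4 -> 4 (same)
Nodes that changed position: 1 2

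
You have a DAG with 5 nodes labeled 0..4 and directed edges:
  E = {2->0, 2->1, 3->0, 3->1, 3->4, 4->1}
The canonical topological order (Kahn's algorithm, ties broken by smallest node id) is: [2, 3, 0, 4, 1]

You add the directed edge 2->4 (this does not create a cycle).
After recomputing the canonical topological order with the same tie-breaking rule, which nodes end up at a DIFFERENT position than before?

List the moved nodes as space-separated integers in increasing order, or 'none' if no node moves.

Old toposort: [2, 3, 0, 4, 1]
Added edge 2->4
Recompute Kahn (smallest-id tiebreak):
  initial in-degrees: [2, 3, 0, 0, 2]
  ready (indeg=0): [2, 3]
  pop 2: indeg[0]->1; indeg[1]->2; indeg[4]->1 | ready=[3] | order so far=[2]
  pop 3: indeg[0]->0; indeg[1]->1; indeg[4]->0 | ready=[0, 4] | order so far=[2, 3]
  pop 0: no out-edges | ready=[4] | order so far=[2, 3, 0]
  pop 4: indeg[1]->0 | ready=[1] | order so far=[2, 3, 0, 4]
  pop 1: no out-edges | ready=[] | order so far=[2, 3, 0, 4, 1]
New canonical toposort: [2, 3, 0, 4, 1]
Compare positions:
  Node 0: index 2 -> 2 (same)
  Node 1: index 4 -> 4 (same)
  Node 2: index 0 -> 0 (same)
  Node 3: index 1 -> 1 (same)
  Node 4: index 3 -> 3 (same)
Nodes that changed position: none

Answer: none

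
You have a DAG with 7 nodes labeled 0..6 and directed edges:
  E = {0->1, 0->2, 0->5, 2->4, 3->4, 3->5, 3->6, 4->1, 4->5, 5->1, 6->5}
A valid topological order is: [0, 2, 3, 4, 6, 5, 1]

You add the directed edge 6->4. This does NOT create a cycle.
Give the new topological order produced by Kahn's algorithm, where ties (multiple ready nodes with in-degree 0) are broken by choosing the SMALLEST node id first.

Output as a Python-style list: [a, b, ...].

Answer: [0, 2, 3, 6, 4, 5, 1]

Derivation:
Old toposort: [0, 2, 3, 4, 6, 5, 1]
Added edge: 6->4
Position of 6 (4) > position of 4 (3). Must reorder: 6 must now come before 4.
Run Kahn's algorithm (break ties by smallest node id):
  initial in-degrees: [0, 3, 1, 0, 3, 4, 1]
  ready (indeg=0): [0, 3]
  pop 0: indeg[1]->2; indeg[2]->0; indeg[5]->3 | ready=[2, 3] | order so far=[0]
  pop 2: indeg[4]->2 | ready=[3] | order so far=[0, 2]
  pop 3: indeg[4]->1; indeg[5]->2; indeg[6]->0 | ready=[6] | order so far=[0, 2, 3]
  pop 6: indeg[4]->0; indeg[5]->1 | ready=[4] | order so far=[0, 2, 3, 6]
  pop 4: indeg[1]->1; indeg[5]->0 | ready=[5] | order so far=[0, 2, 3, 6, 4]
  pop 5: indeg[1]->0 | ready=[1] | order so far=[0, 2, 3, 6, 4, 5]
  pop 1: no out-edges | ready=[] | order so far=[0, 2, 3, 6, 4, 5, 1]
  Result: [0, 2, 3, 6, 4, 5, 1]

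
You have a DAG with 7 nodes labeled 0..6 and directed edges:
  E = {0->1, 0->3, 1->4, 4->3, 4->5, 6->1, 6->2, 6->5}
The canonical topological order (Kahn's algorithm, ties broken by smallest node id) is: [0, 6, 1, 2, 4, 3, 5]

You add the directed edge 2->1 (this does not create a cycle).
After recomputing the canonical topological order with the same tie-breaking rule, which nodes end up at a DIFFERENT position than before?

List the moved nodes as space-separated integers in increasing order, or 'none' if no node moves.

Old toposort: [0, 6, 1, 2, 4, 3, 5]
Added edge 2->1
Recompute Kahn (smallest-id tiebreak):
  initial in-degrees: [0, 3, 1, 2, 1, 2, 0]
  ready (indeg=0): [0, 6]
  pop 0: indeg[1]->2; indeg[3]->1 | ready=[6] | order so far=[0]
  pop 6: indeg[1]->1; indeg[2]->0; indeg[5]->1 | ready=[2] | order so far=[0, 6]
  pop 2: indeg[1]->0 | ready=[1] | order so far=[0, 6, 2]
  pop 1: indeg[4]->0 | ready=[4] | order so far=[0, 6, 2, 1]
  pop 4: indeg[3]->0; indeg[5]->0 | ready=[3, 5] | order so far=[0, 6, 2, 1, 4]
  pop 3: no out-edges | ready=[5] | order so far=[0, 6, 2, 1, 4, 3]
  pop 5: no out-edges | ready=[] | order so far=[0, 6, 2, 1, 4, 3, 5]
New canonical toposort: [0, 6, 2, 1, 4, 3, 5]
Compare positions:
  Node 0: index 0 -> 0 (same)
  Node 1: index 2 -> 3 (moved)
  Node 2: index 3 -> 2 (moved)
  Node 3: index 5 -> 5 (same)
  Node 4: index 4 -> 4 (same)
  Node 5: index 6 -> 6 (same)
  Node 6: index 1 -> 1 (same)
Nodes that changed position: 1 2

Answer: 1 2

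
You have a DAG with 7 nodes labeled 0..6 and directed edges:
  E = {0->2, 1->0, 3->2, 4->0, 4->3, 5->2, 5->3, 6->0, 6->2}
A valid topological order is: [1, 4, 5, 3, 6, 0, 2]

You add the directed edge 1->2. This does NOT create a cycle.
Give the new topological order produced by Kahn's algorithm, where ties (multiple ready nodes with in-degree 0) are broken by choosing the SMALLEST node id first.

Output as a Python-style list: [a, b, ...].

Old toposort: [1, 4, 5, 3, 6, 0, 2]
Added edge: 1->2
Position of 1 (0) < position of 2 (6). Old order still valid.
Run Kahn's algorithm (break ties by smallest node id):
  initial in-degrees: [3, 0, 5, 2, 0, 0, 0]
  ready (indeg=0): [1, 4, 5, 6]
  pop 1: indeg[0]->2; indeg[2]->4 | ready=[4, 5, 6] | order so far=[1]
  pop 4: indeg[0]->1; indeg[3]->1 | ready=[5, 6] | order so far=[1, 4]
  pop 5: indeg[2]->3; indeg[3]->0 | ready=[3, 6] | order so far=[1, 4, 5]
  pop 3: indeg[2]->2 | ready=[6] | order so far=[1, 4, 5, 3]
  pop 6: indeg[0]->0; indeg[2]->1 | ready=[0] | order so far=[1, 4, 5, 3, 6]
  pop 0: indeg[2]->0 | ready=[2] | order so far=[1, 4, 5, 3, 6, 0]
  pop 2: no out-edges | ready=[] | order so far=[1, 4, 5, 3, 6, 0, 2]
  Result: [1, 4, 5, 3, 6, 0, 2]

Answer: [1, 4, 5, 3, 6, 0, 2]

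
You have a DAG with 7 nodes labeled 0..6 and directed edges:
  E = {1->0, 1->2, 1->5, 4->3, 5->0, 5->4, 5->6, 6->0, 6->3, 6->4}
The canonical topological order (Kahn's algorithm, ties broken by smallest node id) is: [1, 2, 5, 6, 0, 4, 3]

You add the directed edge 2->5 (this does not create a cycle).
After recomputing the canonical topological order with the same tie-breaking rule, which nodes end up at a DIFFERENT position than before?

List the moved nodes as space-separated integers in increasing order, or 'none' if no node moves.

Answer: none

Derivation:
Old toposort: [1, 2, 5, 6, 0, 4, 3]
Added edge 2->5
Recompute Kahn (smallest-id tiebreak):
  initial in-degrees: [3, 0, 1, 2, 2, 2, 1]
  ready (indeg=0): [1]
  pop 1: indeg[0]->2; indeg[2]->0; indeg[5]->1 | ready=[2] | order so far=[1]
  pop 2: indeg[5]->0 | ready=[5] | order so far=[1, 2]
  pop 5: indeg[0]->1; indeg[4]->1; indeg[6]->0 | ready=[6] | order so far=[1, 2, 5]
  pop 6: indeg[0]->0; indeg[3]->1; indeg[4]->0 | ready=[0, 4] | order so far=[1, 2, 5, 6]
  pop 0: no out-edges | ready=[4] | order so far=[1, 2, 5, 6, 0]
  pop 4: indeg[3]->0 | ready=[3] | order so far=[1, 2, 5, 6, 0, 4]
  pop 3: no out-edges | ready=[] | order so far=[1, 2, 5, 6, 0, 4, 3]
New canonical toposort: [1, 2, 5, 6, 0, 4, 3]
Compare positions:
  Node 0: index 4 -> 4 (same)
  Node 1: index 0 -> 0 (same)
  Node 2: index 1 -> 1 (same)
  Node 3: index 6 -> 6 (same)
  Node 4: index 5 -> 5 (same)
  Node 5: index 2 -> 2 (same)
  Node 6: index 3 -> 3 (same)
Nodes that changed position: none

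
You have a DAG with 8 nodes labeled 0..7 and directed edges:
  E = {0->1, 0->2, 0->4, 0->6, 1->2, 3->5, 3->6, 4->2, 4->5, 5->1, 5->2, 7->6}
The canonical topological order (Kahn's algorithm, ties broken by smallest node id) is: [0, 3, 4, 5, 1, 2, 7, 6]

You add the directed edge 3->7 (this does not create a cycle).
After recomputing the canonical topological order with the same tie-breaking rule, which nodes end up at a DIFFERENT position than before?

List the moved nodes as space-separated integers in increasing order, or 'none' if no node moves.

Answer: none

Derivation:
Old toposort: [0, 3, 4, 5, 1, 2, 7, 6]
Added edge 3->7
Recompute Kahn (smallest-id tiebreak):
  initial in-degrees: [0, 2, 4, 0, 1, 2, 3, 1]
  ready (indeg=0): [0, 3]
  pop 0: indeg[1]->1; indeg[2]->3; indeg[4]->0; indeg[6]->2 | ready=[3, 4] | order so far=[0]
  pop 3: indeg[5]->1; indeg[6]->1; indeg[7]->0 | ready=[4, 7] | order so far=[0, 3]
  pop 4: indeg[2]->2; indeg[5]->0 | ready=[5, 7] | order so far=[0, 3, 4]
  pop 5: indeg[1]->0; indeg[2]->1 | ready=[1, 7] | order so far=[0, 3, 4, 5]
  pop 1: indeg[2]->0 | ready=[2, 7] | order so far=[0, 3, 4, 5, 1]
  pop 2: no out-edges | ready=[7] | order so far=[0, 3, 4, 5, 1, 2]
  pop 7: indeg[6]->0 | ready=[6] | order so far=[0, 3, 4, 5, 1, 2, 7]
  pop 6: no out-edges | ready=[] | order so far=[0, 3, 4, 5, 1, 2, 7, 6]
New canonical toposort: [0, 3, 4, 5, 1, 2, 7, 6]
Compare positions:
  Node 0: index 0 -> 0 (same)
  Node 1: index 4 -> 4 (same)
  Node 2: index 5 -> 5 (same)
  Node 3: index 1 -> 1 (same)
  Node 4: index 2 -> 2 (same)
  Node 5: index 3 -> 3 (same)
  Node 6: index 7 -> 7 (same)
  Node 7: index 6 -> 6 (same)
Nodes that changed position: none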